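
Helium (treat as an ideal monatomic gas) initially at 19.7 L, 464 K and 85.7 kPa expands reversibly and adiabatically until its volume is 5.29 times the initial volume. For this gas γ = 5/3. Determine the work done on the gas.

-1700 J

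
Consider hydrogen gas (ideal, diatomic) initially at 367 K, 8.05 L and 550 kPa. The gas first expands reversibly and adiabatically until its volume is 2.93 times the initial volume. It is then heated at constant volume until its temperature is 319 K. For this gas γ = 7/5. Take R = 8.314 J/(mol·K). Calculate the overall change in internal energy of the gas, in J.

n = P₁V₁/(RT₁) = 550×8.05/(8.314×367) = 1.45 mol.
Step 1 — Adiabatic: TV^(γ−1) = const ⇒ T₂ = 367×(0.341)^0.400 = 239 K; PV^γ = const ⇒ P₂ = 122 kPa.
ΔU = nCvΔT = 1.45×20.8×(239−367) = -3870 J.
Q = 0 for an adiabatic process, so W = −ΔU = 3870 J.
State after step 1: P = 122 kPa, V = 23.6 L, T = 239 K.
Step 2 — Isochoric: V stays 23.6 L; P/T = const ⇒ T₂ = 319 K, P₂ = 163 kPa.
W = 0 (no volume change).
ΔU = nCvΔT = 1.45×20.8×(319−239) = 2420 J.
Q = ΔU = 2420 J.
Net over both steps: W = 3870 J, Q = 2420 J, ΔU = -1450 J.

-1450 J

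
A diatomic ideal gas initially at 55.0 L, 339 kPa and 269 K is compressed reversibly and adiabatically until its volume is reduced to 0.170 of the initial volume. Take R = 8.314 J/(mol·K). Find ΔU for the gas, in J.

48100 J

n = P₁V₁/(RT₁) = 339×55.0/(8.314×269) = 8.34 mol.
Adiabatic: TV^(γ−1) = const ⇒ T₂ = 269×(5.88)^0.400 = 546 K; PV^γ = const ⇒ P₂ = 4050 kPa.
For an ideal gas ΔU = nCvΔT with Cv = (5/2)R = 20.8 J/(mol·K).
ΔU = 8.34×20.8×(546−269) = 48100 J.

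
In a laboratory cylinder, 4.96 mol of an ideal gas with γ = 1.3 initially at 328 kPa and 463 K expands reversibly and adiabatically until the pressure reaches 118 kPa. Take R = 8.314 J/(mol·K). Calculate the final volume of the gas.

V₁ = nRT₁/P₁ = 4.96×8.314×463/328 = 58.2 L.
Adiabatic: T₂/T₁ = (P₂/P₁)^((γ−1)/γ) ⇒ T₂ = 463×(0.360)^0.231 = 366 K; V₂ = 128 L.

128 L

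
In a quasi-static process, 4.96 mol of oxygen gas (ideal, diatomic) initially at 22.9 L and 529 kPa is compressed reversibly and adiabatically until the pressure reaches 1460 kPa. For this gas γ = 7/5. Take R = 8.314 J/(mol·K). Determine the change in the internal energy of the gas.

T₁ = P₁V₁/(nR) = 529×22.9/(4.96×8.314) = 294 K.
Adiabatic: T₂/T₁ = (P₂/P₁)^((γ−1)/γ) ⇒ T₂ = 294×(2.76)^0.286 = 393 K; V₂ = 11.1 L.
For an ideal gas ΔU = nCvΔT with Cv = (5/2)R = 20.8 J/(mol·K).
ΔU = 4.96×20.8×(393−294) = 10200 J.

10200 J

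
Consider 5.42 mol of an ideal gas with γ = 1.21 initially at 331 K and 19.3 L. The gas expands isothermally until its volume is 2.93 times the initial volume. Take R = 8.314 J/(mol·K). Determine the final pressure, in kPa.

264 kPa

P₁ = nRT₁/V₁ = 5.42×8.314×331/19.3 = 773 kPa.
Isothermal: T stays 331 K; PV = const ⇒ V₂ = 56.5 L, P₂ = 264 kPa.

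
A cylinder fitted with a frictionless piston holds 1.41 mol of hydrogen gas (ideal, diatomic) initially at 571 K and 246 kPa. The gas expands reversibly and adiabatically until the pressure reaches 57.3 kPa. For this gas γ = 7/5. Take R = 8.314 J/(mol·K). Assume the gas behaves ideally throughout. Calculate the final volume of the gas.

V₁ = nRT₁/P₁ = 1.41×8.314×571/246 = 27.2 L.
Adiabatic: T₂/T₁ = (P₂/P₁)^((γ−1)/γ) ⇒ T₂ = 571×(0.233)^0.286 = 377 K; V₂ = 77.0 L.

77.0 L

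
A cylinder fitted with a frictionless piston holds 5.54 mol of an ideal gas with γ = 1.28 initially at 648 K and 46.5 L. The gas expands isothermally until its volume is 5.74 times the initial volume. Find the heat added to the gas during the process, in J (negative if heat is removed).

52200 J

P₁ = nRT₁/V₁ = 5.54×8.314×648/46.5 = 642 kPa.
Isothermal: T stays 648 K; PV = const ⇒ V₂ = 267 L, P₂ = 112 kPa.
ΔU = 0 (ideal gas, T constant).
W = nRT ln(V₂/V₁) = 5.54×8.314×648×ln(5.74) = 52200 J.
Q = ΔU + W = 52200 J.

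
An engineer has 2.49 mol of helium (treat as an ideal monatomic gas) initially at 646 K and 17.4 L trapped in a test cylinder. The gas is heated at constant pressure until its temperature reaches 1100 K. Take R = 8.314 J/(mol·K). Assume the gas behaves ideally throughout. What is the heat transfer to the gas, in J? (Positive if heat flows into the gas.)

P₁ = nRT₁/V₁ = 2.49×8.314×646/17.4 = 769 kPa.
Isobaric: P stays 769 kPa; V/T = const ⇒ T₂ = 1100 K, V₂ = 29.6 L.
W = PΔV = 769×(29.6−17.4) kPa·L = 9400 J.
ΔU = nCvΔT = 2.49×12.5×(1100−646) = 14100 J.
Q = ΔU + W = nCpΔT = 23500 J.

23500 J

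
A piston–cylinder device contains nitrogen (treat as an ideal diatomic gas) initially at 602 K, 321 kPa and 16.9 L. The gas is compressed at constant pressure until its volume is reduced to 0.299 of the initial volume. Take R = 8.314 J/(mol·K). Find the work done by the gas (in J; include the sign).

n = P₁V₁/(RT₁) = 321×16.9/(8.314×602) = 1.08 mol.
Isobaric: P stays 321 kPa; V/T = const ⇒ T₂ = 180 K, V₂ = 5.05 L.
W = PΔV = 321×(5.05−16.9) kPa·L = -3800 J.

-3800 J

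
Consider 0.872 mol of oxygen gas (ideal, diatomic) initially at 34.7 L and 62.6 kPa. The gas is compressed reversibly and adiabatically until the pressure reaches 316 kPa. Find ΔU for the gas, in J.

T₁ = P₁V₁/(nR) = 62.6×34.7/(0.872×8.314) = 300 K.
Adiabatic: T₂/T₁ = (P₂/P₁)^((γ−1)/γ) ⇒ T₂ = 300×(5.05)^0.286 = 476 K; V₂ = 10.9 L.
For an ideal gas ΔU = nCvΔT with Cv = (5/2)R = 20.8 J/(mol·K).
ΔU = 0.872×20.8×(476−300) = 3190 J.

3190 J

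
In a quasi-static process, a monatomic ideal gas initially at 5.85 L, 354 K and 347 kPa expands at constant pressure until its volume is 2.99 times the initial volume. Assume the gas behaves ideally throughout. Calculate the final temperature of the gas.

Isobaric: P stays 347 kPa; V/T = const ⇒ T₂ = 1060 K, V₂ = 17.5 L.

1060 K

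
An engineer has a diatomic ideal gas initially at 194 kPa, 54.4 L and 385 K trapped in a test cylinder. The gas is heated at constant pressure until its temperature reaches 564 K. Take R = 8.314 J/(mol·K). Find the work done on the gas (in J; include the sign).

-4910 J

n = P₁V₁/(RT₁) = 194×54.4/(8.314×385) = 3.30 mol.
Isobaric: P stays 194 kPa; V/T = const ⇒ T₂ = 564 K, V₂ = 79.7 L.
W = PΔV = 194×(79.7−54.4) kPa·L = 4910 J.
Work done on the gas = −W_by = -4910 J.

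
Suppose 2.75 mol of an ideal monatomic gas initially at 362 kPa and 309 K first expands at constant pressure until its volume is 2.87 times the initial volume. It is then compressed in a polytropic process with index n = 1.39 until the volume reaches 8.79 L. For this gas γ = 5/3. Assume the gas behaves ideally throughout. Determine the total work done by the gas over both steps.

-41800 J

V₁ = nRT₁/P₁ = 2.75×8.314×309/362 = 19.5 L.
Step 1 — Isobaric: P stays 362 kPa; V/T = const ⇒ T₂ = 887 K, V₂ = 56.0 L.
W = PΔV = 362×(56.0−19.5) kPa·L = 13200 J.
ΔU = nCvΔT = 2.75×12.5×(887−309) = 19800 J.
Q = ΔU + W = nCpΔT = 33000 J.
State after step 1: P = 362 kPa, V = 56.0 L, T = 887 K.
Step 2 — Polytropic n=1.39: T₂ = T₁(V₁/V₂)^(n−1) = 887×(6.37)^0.39 = 1830 K; P₂ = P₁(V₁/V₂)^n = 4750 kPa.
W = (P₁V₁−P₂V₂)/(n−1) = (362×56.0−4750×8.79)/0.39 = -55100 J.
ΔU = nCvΔT = 2.75×12.5×(1830−887) = 32200 J.
Q = ΔU + W = -22900 J.
Net over both steps: W = -41800 J, Q = 10200 J, ΔU = 52000 J.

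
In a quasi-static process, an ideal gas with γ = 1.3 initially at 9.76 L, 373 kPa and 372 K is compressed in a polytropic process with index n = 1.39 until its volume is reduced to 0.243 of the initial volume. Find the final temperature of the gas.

646 K

Polytropic n=1.39: T₂ = T₁(V₁/V₂)^(n−1) = 372×(4.12)^0.39 = 646 K; P₂ = P₁(V₁/V₂)^n = 2670 kPa.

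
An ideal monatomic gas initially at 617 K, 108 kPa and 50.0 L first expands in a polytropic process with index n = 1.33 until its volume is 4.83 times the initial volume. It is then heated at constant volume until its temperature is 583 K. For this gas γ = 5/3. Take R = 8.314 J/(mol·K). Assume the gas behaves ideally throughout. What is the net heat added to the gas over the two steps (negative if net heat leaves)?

6190 J

n = P₁V₁/(RT₁) = 108×50.0/(8.314×617) = 1.05 mol.
Step 1 — Polytropic n=1.33: T₂ = T₁(V₁/V₂)^(n−1) = 617×(0.207)^0.33 = 367 K; P₂ = P₁(V₁/V₂)^n = 13.3 kPa.
W = (P₁V₁−P₂V₂)/(n−1) = (108×50.0−13.3×242)/0.33 = 6630 J.
ΔU = nCvΔT = 1.05×12.5×(367−617) = -3280 J.
Q = ΔU + W = 3350 J.
State after step 1: P = 13.3 kPa, V = 242 L, T = 367 K.
Step 2 — Isochoric: V stays 242 L; P/T = const ⇒ T₂ = 583 K, P₂ = 21.1 kPa.
W = 0 (no volume change).
ΔU = nCvΔT = 1.05×12.5×(583−367) = 2840 J.
Q = ΔU = 2840 J.
Net over both steps: W = 6630 J, Q = 6190 J, ΔU = -446 J.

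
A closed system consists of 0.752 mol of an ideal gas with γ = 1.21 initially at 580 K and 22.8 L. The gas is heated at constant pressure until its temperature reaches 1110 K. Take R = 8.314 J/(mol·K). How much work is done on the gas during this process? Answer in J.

-3310 J

P₁ = nRT₁/V₁ = 0.752×8.314×580/22.8 = 159 kPa.
Isobaric: P stays 159 kPa; V/T = const ⇒ T₂ = 1110 K, V₂ = 43.6 L.
W = PΔV = 159×(43.6−22.8) kPa·L = 3310 J.
Work done on the gas = −W_by = -3310 J.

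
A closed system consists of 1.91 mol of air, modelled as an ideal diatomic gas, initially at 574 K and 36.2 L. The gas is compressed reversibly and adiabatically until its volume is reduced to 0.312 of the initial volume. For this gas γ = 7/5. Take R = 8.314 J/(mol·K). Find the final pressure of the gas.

P₁ = nRT₁/V₁ = 1.91×8.314×574/36.2 = 252 kPa.
Adiabatic: TV^(γ−1) = const ⇒ T₂ = 574×(3.21)^0.400 = 915 K; PV^γ = const ⇒ P₂ = 1290 kPa.

1290 kPa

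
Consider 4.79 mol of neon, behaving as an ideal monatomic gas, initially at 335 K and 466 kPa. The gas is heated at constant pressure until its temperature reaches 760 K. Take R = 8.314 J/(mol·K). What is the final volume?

V₁ = nRT₁/P₁ = 4.79×8.314×335/466 = 28.6 L.
Isobaric: P stays 466 kPa; V/T = const ⇒ T₂ = 760 K, V₂ = 64.9 L.

64.9 L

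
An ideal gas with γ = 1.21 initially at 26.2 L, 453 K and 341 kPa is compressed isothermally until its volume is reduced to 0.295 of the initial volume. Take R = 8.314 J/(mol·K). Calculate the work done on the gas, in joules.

10900 J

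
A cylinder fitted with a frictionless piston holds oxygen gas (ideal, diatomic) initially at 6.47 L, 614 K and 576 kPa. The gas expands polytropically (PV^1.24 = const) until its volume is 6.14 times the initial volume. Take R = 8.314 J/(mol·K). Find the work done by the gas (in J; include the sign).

n = P₁V₁/(RT₁) = 576×6.47/(8.314×614) = 0.730 mol.
Polytropic n=1.24: T₂ = T₁(V₁/V₂)^(n−1) = 614×(0.163)^0.24 = 397 K; P₂ = P₁(V₁/V₂)^n = 60.7 kPa.
W = (P₁V₁−P₂V₂)/(n−1) = (576×6.47−60.7×39.7)/0.24 = 5480 J.

5480 J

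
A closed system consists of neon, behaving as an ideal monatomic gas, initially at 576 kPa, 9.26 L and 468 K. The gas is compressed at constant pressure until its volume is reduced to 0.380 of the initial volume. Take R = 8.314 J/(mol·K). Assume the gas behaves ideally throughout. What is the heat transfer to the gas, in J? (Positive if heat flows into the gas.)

-8270 J

n = P₁V₁/(RT₁) = 576×9.26/(8.314×468) = 1.37 mol.
Isobaric: P stays 576 kPa; V/T = const ⇒ T₂ = 178 K, V₂ = 3.52 L.
W = PΔV = 576×(3.52−9.26) kPa·L = -3310 J.
ΔU = nCvΔT = 1.37×12.5×(178−468) = -4960 J.
Q = ΔU + W = nCpΔT = -8270 J.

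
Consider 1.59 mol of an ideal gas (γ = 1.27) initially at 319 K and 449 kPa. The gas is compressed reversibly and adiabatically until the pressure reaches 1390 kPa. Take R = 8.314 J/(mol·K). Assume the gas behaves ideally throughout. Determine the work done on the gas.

V₁ = nRT₁/P₁ = 1.59×8.314×319/449 = 9.39 L.
Adiabatic: T₂/T₁ = (P₂/P₁)^((γ−1)/γ) ⇒ T₂ = 319×(3.10)^0.213 = 406 K; V₂ = 3.86 L.
ΔU = nCvΔT = 1.59×30.8×(406−319) = 4240 J.
Q = 0 for an adiabatic process, so W = −ΔU = -4240 J.
Work done on the gas = −W_by = 4240 J.

4240 J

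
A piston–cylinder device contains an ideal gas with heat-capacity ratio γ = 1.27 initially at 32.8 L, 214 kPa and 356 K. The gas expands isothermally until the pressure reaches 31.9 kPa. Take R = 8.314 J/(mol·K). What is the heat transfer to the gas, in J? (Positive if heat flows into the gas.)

13400 J

n = P₁V₁/(RT₁) = 214×32.8/(8.314×356) = 2.37 mol.
Isothermal: T stays 356 K; PV = const ⇒ V₂ = 220 L, P₂ = 31.9 kPa.
ΔU = 0 (ideal gas, T constant).
W = nRT ln(V₂/V₁) = 2.37×8.314×356×ln(6.71) = 13400 J.
Q = ΔU + W = 13400 J.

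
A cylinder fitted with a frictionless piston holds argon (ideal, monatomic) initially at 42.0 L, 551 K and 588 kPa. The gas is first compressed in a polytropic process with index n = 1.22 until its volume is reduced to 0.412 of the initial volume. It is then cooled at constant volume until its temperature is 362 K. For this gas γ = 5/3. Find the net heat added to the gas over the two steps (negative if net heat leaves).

n = P₁V₁/(RT₁) = 588×42.0/(8.314×551) = 5.39 mol.
Step 1 — Polytropic n=1.22: T₂ = T₁(V₁/V₂)^(n−1) = 551×(2.43)^0.22 = 670 K; P₂ = P₁(V₁/V₂)^n = 1730 kPa.
W = (P₁V₁−P₂V₂)/(n−1) = (588×42.0−1730×17.3)/0.22 = -24200 J.
ΔU = nCvΔT = 5.39×12.5×(670−551) = 7980 J.
Q = ΔU + W = -16200 J.
State after step 1: P = 1730 kPa, V = 17.3 L, T = 670 K.
Step 2 — Isochoric: V stays 17.3 L; P/T = const ⇒ T₂ = 362 K, P₂ = 938 kPa.
W = 0 (no volume change).
ΔU = nCvΔT = 5.39×12.5×(362−670) = -20700 J.
Q = ΔU = -20700 J.
Net over both steps: W = -24200 J, Q = -36900 J, ΔU = -12700 J.

-36900 J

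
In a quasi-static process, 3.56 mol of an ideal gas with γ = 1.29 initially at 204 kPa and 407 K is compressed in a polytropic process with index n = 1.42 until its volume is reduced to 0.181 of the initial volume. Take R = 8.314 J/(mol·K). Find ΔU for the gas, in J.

43600 J

V₁ = nRT₁/P₁ = 3.56×8.314×407/204 = 59.1 L.
Polytropic n=1.42: T₂ = T₁(V₁/V₂)^(n−1) = 407×(5.52)^0.42 = 834 K; P₂ = P₁(V₁/V₂)^n = 2310 kPa.
For an ideal gas ΔU = nCvΔT with Cv = R/(γ−1) = 28.7 J/(mol·K).
ΔU = 3.56×28.7×(834−407) = 43600 J.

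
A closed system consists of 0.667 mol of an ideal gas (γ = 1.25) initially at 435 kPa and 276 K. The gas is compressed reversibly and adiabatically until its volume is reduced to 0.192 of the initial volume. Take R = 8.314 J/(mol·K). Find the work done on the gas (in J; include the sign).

V₁ = nRT₁/P₁ = 0.667×8.314×276/435 = 3.52 L.
Adiabatic: TV^(γ−1) = const ⇒ T₂ = 276×(5.21)^0.250 = 417 K; PV^γ = const ⇒ P₂ = 3420 kPa.
ΔU = nCvΔT = 0.667×33.3×(417−276) = 3130 J.
Q = 0 for an adiabatic process, so W = −ΔU = -3130 J.
Work done on the gas = −W_by = 3130 J.

3130 J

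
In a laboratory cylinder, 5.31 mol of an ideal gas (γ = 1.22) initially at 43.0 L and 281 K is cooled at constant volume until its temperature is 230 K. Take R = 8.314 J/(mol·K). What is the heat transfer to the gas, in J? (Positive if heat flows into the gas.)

-10200 J

P₁ = nRT₁/V₁ = 5.31×8.314×281/43.0 = 288 kPa.
Isochoric: V stays 43.0 L; P/T = const ⇒ T₂ = 230 K, P₂ = 236 kPa.
W = 0 (no volume change).
ΔU = nCvΔT = 5.31×37.8×(230−281) = -10200 J.
Q = ΔU = -10200 J.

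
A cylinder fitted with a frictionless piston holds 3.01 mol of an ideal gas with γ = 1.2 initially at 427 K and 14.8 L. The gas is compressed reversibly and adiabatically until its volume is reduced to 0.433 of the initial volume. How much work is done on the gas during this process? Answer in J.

9740 J

P₁ = nRT₁/V₁ = 3.01×8.314×427/14.8 = 722 kPa.
Adiabatic: TV^(γ−1) = const ⇒ T₂ = 427×(2.31)^0.200 = 505 K; PV^γ = const ⇒ P₂ = 1970 kPa.
ΔU = nCvΔT = 3.01×41.6×(505−427) = 9740 J.
Q = 0 for an adiabatic process, so W = −ΔU = -9740 J.
Work done on the gas = −W_by = 9740 J.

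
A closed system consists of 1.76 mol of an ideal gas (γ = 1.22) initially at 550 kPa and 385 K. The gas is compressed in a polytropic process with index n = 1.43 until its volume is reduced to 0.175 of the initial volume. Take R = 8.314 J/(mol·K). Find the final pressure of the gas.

V₁ = nRT₁/P₁ = 1.76×8.314×385/550 = 10.2 L.
Polytropic n=1.43: T₂ = T₁(V₁/V₂)^(n−1) = 385×(5.71)^0.43 = 815 K; P₂ = P₁(V₁/V₂)^n = 6650 kPa.

6650 kPa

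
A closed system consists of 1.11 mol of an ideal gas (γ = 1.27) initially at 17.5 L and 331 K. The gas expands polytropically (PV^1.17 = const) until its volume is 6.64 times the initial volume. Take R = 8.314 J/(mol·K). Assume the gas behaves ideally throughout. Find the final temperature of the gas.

P₁ = nRT₁/V₁ = 1.11×8.314×331/17.5 = 175 kPa.
Polytropic n=1.17: T₂ = T₁(V₁/V₂)^(n−1) = 331×(0.151)^0.17 = 240 K; P₂ = P₁(V₁/V₂)^n = 19.1 kPa.

240 K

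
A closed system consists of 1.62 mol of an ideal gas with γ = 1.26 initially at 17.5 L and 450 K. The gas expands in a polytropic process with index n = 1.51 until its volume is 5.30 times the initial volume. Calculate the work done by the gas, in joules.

P₁ = nRT₁/V₁ = 1.62×8.314×450/17.5 = 346 kPa.
Polytropic n=1.51: T₂ = T₁(V₁/V₂)^(n−1) = 450×(0.189)^0.51 = 192 K; P₂ = P₁(V₁/V₂)^n = 27.9 kPa.
W = (P₁V₁−P₂V₂)/(n−1) = (346×17.5−27.9×92.8)/0.51 = 6810 J.

6810 J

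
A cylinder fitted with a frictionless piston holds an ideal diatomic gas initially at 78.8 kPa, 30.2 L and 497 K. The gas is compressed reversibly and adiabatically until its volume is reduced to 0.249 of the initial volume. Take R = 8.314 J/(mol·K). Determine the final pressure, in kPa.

Adiabatic: TV^(γ−1) = const ⇒ T₂ = 497×(4.02)^0.400 = 867 K; PV^γ = const ⇒ P₂ = 552 kPa.

552 kPa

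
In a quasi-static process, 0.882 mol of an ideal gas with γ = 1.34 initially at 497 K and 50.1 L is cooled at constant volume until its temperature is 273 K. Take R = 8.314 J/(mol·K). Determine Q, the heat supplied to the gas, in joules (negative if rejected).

P₁ = nRT₁/V₁ = 0.882×8.314×497/50.1 = 72.7 kPa.
Isochoric: V stays 50.1 L; P/T = const ⇒ T₂ = 273 K, P₂ = 40.0 kPa.
W = 0 (no volume change).
ΔU = nCvΔT = 0.882×24.5×(273−497) = -4830 J.
Q = ΔU = -4830 J.

-4830 J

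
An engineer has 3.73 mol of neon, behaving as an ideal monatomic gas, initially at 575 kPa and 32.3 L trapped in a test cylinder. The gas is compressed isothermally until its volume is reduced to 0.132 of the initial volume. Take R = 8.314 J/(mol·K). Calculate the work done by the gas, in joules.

T₁ = P₁V₁/(nR) = 575×32.3/(3.73×8.314) = 599 K.
Isothermal: T stays 599 K; PV = const ⇒ V₂ = 4.26 L, P₂ = 4360 kPa.
W = nRT ln(V₂/V₁) = 3.73×8.314×599×ln(0.132) = -37600 J.

-37600 J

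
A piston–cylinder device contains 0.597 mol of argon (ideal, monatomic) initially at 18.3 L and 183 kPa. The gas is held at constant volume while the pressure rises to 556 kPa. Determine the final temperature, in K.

2050 K

T₁ = P₁V₁/(nR) = 183×18.3/(0.597×8.314) = 675 K.
Isochoric: V stays 18.3 L; P/T = const ⇒ T₂ = 2050 K, P₂ = 556 kPa.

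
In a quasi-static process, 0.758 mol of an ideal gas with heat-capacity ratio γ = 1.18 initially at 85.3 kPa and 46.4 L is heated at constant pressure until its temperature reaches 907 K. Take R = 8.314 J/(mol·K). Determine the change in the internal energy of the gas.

9770 J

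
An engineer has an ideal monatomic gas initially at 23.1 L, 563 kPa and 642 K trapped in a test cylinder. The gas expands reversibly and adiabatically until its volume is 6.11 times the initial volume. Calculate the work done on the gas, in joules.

-13700 J

n = P₁V₁/(RT₁) = 563×23.1/(8.314×642) = 2.44 mol.
Adiabatic: TV^(γ−1) = const ⇒ T₂ = 642×(0.164)^0.667 = 192 K; PV^γ = const ⇒ P₂ = 27.6 kPa.
ΔU = nCvΔT = 2.44×12.5×(192−642) = -13700 J.
Q = 0 for an adiabatic process, so W = −ΔU = 13700 J.
Work done on the gas = −W_by = -13700 J.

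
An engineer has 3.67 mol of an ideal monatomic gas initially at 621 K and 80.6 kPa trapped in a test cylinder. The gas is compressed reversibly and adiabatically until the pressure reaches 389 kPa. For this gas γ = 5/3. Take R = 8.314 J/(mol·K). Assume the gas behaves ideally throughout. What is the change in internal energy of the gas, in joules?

24900 J

V₁ = nRT₁/P₁ = 3.67×8.314×621/80.6 = 235 L.
Adiabatic: T₂/T₁ = (P₂/P₁)^((γ−1)/γ) ⇒ T₂ = 621×(4.83)^0.400 = 1170 K; V₂ = 91.4 L.
For an ideal gas ΔU = nCvΔT with Cv = (3/2)R = 12.5 J/(mol·K).
ΔU = 3.67×12.5×(1170−621) = 24900 J.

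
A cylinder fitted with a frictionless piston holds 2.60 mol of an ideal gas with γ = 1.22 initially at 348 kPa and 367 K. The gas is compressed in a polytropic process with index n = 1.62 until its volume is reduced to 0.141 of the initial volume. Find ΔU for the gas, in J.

V₁ = nRT₁/P₁ = 2.60×8.314×367/348 = 22.8 L.
Polytropic n=1.62: T₂ = T₁(V₁/V₂)^(n−1) = 367×(7.09)^0.62 = 1240 K; P₂ = P₁(V₁/V₂)^n = 8310 kPa.
For an ideal gas ΔU = nCvΔT with Cv = R/(γ−1) = 37.8 J/(mol·K).
ΔU = 2.60×37.8×(1240−367) = 85400 J.

85400 J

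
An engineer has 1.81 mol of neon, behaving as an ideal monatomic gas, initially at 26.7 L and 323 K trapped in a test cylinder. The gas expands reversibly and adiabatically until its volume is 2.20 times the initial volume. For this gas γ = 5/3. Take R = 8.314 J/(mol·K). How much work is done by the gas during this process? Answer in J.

P₁ = nRT₁/V₁ = 1.81×8.314×323/26.7 = 182 kPa.
Adiabatic: TV^(γ−1) = const ⇒ T₂ = 323×(0.455)^0.667 = 191 K; PV^γ = const ⇒ P₂ = 48.9 kPa.
ΔU = nCvΔT = 1.81×12.5×(191−323) = -2980 J.
Q = 0 for an adiabatic process, so W = −ΔU = 2980 J.

2980 J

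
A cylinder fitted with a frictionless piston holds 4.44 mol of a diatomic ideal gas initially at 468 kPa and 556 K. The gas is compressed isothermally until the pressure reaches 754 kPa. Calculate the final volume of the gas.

V₁ = nRT₁/P₁ = 4.44×8.314×556/468 = 43.9 L.
Isothermal: T stays 556 K; PV = const ⇒ V₂ = 27.2 L, P₂ = 754 kPa.

27.2 L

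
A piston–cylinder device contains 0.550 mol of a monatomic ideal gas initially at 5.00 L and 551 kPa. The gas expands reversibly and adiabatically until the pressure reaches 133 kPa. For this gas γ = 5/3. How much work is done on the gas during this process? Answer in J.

-1790 J

T₁ = P₁V₁/(nR) = 551×5.00/(0.550×8.314) = 602 K.
Adiabatic: T₂/T₁ = (P₂/P₁)^((γ−1)/γ) ⇒ T₂ = 602×(0.241)^0.400 = 341 K; V₂ = 11.7 L.
ΔU = nCvΔT = 0.550×12.5×(341−602) = -1790 J.
Q = 0 for an adiabatic process, so W = −ΔU = 1790 J.
Work done on the gas = −W_by = -1790 J.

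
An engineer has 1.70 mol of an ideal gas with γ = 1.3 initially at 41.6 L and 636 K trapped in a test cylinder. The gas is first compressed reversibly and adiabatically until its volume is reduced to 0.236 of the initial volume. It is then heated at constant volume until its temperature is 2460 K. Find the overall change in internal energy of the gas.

85900 J

P₁ = nRT₁/V₁ = 1.70×8.314×636/41.6 = 216 kPa.
Step 1 — Adiabatic: TV^(γ−1) = const ⇒ T₂ = 636×(4.24)^0.300 = 981 K; PV^γ = const ⇒ P₂ = 1410 kPa.
ΔU = nCvΔT = 1.70×27.7×(981−636) = 16200 J.
Q = 0 for an adiabatic process, so W = −ΔU = -16200 J.
State after step 1: P = 1410 kPa, V = 9.82 L, T = 981 K.
Step 2 — Isochoric: V stays 9.82 L; P/T = const ⇒ T₂ = 2460 K, P₂ = 3540 kPa.
W = 0 (no volume change).
ΔU = nCvΔT = 1.70×27.7×(2460−981) = 69700 J.
Q = ΔU = 69700 J.
Net over both steps: W = -16200 J, Q = 69700 J, ΔU = 85900 J.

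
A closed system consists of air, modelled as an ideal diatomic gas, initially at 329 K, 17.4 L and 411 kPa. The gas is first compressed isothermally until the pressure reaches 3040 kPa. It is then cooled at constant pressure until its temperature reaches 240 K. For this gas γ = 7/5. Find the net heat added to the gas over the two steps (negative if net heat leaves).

-21100 J

n = P₁V₁/(RT₁) = 411×17.4/(8.314×329) = 2.61 mol.
Step 1 — Isothermal: T stays 329 K; PV = const ⇒ V₂ = 2.35 L, P₂ = 3040 kPa.
ΔU = 0 (ideal gas, T constant).
W = nRT ln(V₂/V₁) = 2.61×8.314×329×ln(0.135) = -14300 J.
Q = ΔU + W = -14300 J.
State after step 1: P = 3040 kPa, V = 2.35 L, T = 329 K.
Step 2 — Isobaric: P stays 3040 kPa; V/T = const ⇒ T₂ = 240 K, V₂ = 1.72 L.
W = PΔV = 3040×(1.72−2.35) kPa·L = -1930 J.
ΔU = nCvΔT = 2.61×20.8×(240−329) = -4840 J.
Q = ΔU + W = nCpΔT = -6770 J.
Net over both steps: W = -16200 J, Q = -21100 J, ΔU = -4840 J.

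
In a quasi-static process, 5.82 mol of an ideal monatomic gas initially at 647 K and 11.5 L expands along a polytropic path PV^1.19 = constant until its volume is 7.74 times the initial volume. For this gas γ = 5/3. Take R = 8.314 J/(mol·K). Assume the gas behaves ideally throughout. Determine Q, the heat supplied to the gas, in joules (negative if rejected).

P₁ = nRT₁/V₁ = 5.82×8.314×647/11.5 = 2720 kPa.
Polytropic n=1.19: T₂ = T₁(V₁/V₂)^(n−1) = 647×(0.129)^0.19 = 439 K; P₂ = P₁(V₁/V₂)^n = 238 kPa.
W = (P₁V₁−P₂V₂)/(n−1) = (2720×11.5−238×89.0)/0.19 = 53100 J.
ΔU = nCvΔT = 5.82×12.5×(439−647) = -15100 J.
Q = ΔU + W = 38000 J.

38000 J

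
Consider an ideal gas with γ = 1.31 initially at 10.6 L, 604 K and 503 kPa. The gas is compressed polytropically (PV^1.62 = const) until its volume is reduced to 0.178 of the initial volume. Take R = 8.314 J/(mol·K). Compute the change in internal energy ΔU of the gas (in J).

n = P₁V₁/(RT₁) = 503×10.6/(8.314×604) = 1.06 mol.
Polytropic n=1.62: T₂ = T₁(V₁/V₂)^(n−1) = 604×(5.62)^0.62 = 1760 K; P₂ = P₁(V₁/V₂)^n = 8240 kPa.
For an ideal gas ΔU = nCvΔT with Cv = R/(γ−1) = 26.8 J/(mol·K).
ΔU = 1.06×26.8×(1760−604) = 32900 J.

32900 J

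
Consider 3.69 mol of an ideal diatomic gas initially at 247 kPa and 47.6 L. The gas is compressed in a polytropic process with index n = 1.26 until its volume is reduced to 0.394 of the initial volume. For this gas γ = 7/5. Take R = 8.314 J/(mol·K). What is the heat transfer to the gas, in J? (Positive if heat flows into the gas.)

-4340 J

T₁ = P₁V₁/(nR) = 247×47.6/(3.69×8.314) = 383 K.
Polytropic n=1.26: T₂ = T₁(V₁/V₂)^(n−1) = 383×(2.54)^0.26 = 488 K; P₂ = P₁(V₁/V₂)^n = 799 kPa.
W = (P₁V₁−P₂V₂)/(n−1) = (247×47.6−799×18.8)/0.26 = -12400 J.
ΔU = nCvΔT = 3.69×20.8×(488−383) = 8050 J.
Q = ΔU + W = -4340 J.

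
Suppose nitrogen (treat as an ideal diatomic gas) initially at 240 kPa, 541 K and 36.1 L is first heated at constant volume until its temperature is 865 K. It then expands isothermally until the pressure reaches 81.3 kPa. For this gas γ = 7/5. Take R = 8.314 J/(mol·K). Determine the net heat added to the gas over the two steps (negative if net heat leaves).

34500 J

n = P₁V₁/(RT₁) = 240×36.1/(8.314×541) = 1.93 mol.
Step 1 — Isochoric: V stays 36.1 L; P/T = const ⇒ T₂ = 865 K, P₂ = 384 kPa.
W = 0 (no volume change).
ΔU = nCvΔT = 1.93×20.8×(865−541) = 13000 J.
Q = ΔU = 13000 J.
State after step 1: P = 384 kPa, V = 36.1 L, T = 865 K.
Step 2 — Isothermal: T stays 865 K; PV = const ⇒ V₂ = 170 L, P₂ = 81.3 kPa.
ΔU = 0 (ideal gas, T constant).
W = nRT ln(V₂/V₁) = 1.93×8.314×865×ln(4.72) = 21500 J.
Q = ΔU + W = 21500 J.
Net over both steps: W = 21500 J, Q = 34500 J, ΔU = 13000 J.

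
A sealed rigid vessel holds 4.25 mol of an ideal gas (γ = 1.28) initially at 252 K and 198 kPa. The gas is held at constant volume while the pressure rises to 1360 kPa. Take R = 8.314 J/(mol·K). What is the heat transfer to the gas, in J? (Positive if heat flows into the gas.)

187000 J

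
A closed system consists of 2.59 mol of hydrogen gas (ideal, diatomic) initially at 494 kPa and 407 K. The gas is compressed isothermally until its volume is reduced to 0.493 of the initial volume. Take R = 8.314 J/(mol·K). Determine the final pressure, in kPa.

V₁ = nRT₁/P₁ = 2.59×8.314×407/494 = 17.7 L.
Isothermal: T stays 407 K; PV = const ⇒ V₂ = 8.75 L, P₂ = 1000 kPa.

1000 kPa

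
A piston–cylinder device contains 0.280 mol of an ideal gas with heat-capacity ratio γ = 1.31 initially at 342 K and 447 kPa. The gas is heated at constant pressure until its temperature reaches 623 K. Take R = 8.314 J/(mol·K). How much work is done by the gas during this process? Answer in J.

V₁ = nRT₁/P₁ = 0.280×8.314×342/447 = 1.78 L.
Isobaric: P stays 447 kPa; V/T = const ⇒ T₂ = 623 K, V₂ = 3.24 L.
W = PΔV = 447×(3.24−1.78) kPa·L = 654 J.

654 J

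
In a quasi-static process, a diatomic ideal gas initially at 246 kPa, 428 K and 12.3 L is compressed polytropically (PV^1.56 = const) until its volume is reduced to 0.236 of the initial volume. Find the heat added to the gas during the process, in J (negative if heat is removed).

2690 J

n = P₁V₁/(RT₁) = 246×12.3/(8.314×428) = 0.850 mol.
Polytropic n=1.56: T₂ = T₁(V₁/V₂)^(n−1) = 428×(4.24)^0.56 = 961 K; P₂ = P₁(V₁/V₂)^n = 2340 kPa.
W = (P₁V₁−P₂V₂)/(n−1) = (246×12.3−2340×2.90)/0.56 = -6730 J.
ΔU = nCvΔT = 0.850×20.8×(961−428) = 9420 J.
Q = ΔU + W = 2690 J.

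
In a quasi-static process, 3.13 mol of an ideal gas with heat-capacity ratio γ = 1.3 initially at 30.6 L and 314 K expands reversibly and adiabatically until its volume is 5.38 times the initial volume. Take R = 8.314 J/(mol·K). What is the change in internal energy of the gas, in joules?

P₁ = nRT₁/V₁ = 3.13×8.314×314/30.6 = 267 kPa.
Adiabatic: TV^(γ−1) = const ⇒ T₂ = 314×(0.186)^0.300 = 190 K; PV^γ = const ⇒ P₂ = 30.0 kPa.
For an ideal gas ΔU = nCvΔT with Cv = R/(γ−1) = 27.7 J/(mol·K).
ΔU = 3.13×27.7×(190−314) = -10800 J.

-10800 J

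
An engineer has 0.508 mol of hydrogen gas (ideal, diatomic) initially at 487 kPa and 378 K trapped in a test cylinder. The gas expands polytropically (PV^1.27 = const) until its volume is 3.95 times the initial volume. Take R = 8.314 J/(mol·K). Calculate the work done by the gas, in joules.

V₁ = nRT₁/P₁ = 0.508×8.314×378/487 = 3.28 L.
Polytropic n=1.27: T₂ = T₁(V₁/V₂)^(n−1) = 378×(0.253)^0.27 = 261 K; P₂ = P₁(V₁/V₂)^n = 85.1 kPa.
W = (P₁V₁−P₂V₂)/(n−1) = (487×3.28−85.1×12.9)/0.27 = 1830 J.

1830 J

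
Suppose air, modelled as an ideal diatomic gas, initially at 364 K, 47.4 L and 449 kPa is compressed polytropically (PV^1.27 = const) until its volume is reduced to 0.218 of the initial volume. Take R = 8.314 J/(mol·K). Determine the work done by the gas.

-40100 J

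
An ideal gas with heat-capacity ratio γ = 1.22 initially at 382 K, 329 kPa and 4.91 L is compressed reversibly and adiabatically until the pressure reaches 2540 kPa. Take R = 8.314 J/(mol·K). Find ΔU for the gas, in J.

n = P₁V₁/(RT₁) = 329×4.91/(8.314×382) = 0.509 mol.
Adiabatic: T₂/T₁ = (P₂/P₁)^((γ−1)/γ) ⇒ T₂ = 382×(7.72)^0.180 = 552 K; V₂ = 0.919 L.
For an ideal gas ΔU = nCvΔT with Cv = R/(γ−1) = 37.8 J/(mol·K).
ΔU = 0.509×37.8×(552−382) = 3270 J.

3270 J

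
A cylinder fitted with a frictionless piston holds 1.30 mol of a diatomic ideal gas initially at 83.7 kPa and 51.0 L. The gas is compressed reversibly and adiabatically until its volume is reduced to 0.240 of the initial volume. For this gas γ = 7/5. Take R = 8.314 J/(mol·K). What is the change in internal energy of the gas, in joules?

8210 J

T₁ = P₁V₁/(nR) = 83.7×51.0/(1.30×8.314) = 395 K.
Adiabatic: TV^(γ−1) = const ⇒ T₂ = 395×(4.17)^0.400 = 699 K; PV^γ = const ⇒ P₂ = 617 kPa.
For an ideal gas ΔU = nCvΔT with Cv = (5/2)R = 20.8 J/(mol·K).
ΔU = 1.30×20.8×(699−395) = 8210 J.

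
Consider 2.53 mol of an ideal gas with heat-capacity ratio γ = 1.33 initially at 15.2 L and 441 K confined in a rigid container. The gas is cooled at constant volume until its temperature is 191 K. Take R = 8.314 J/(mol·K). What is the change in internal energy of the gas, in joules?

-15900 J

P₁ = nRT₁/V₁ = 2.53×8.314×441/15.2 = 610 kPa.
Isochoric: V stays 15.2 L; P/T = const ⇒ T₂ = 191 K, P₂ = 264 kPa.
For an ideal gas ΔU = nCvΔT with Cv = R/(γ−1) = 25.2 J/(mol·K).
ΔU = 2.53×25.2×(191−441) = -15900 J.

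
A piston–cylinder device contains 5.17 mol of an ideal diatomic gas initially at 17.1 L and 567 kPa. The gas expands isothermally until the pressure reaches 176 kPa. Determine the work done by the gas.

T₁ = P₁V₁/(nR) = 567×17.1/(5.17×8.314) = 226 K.
Isothermal: T stays 226 K; PV = const ⇒ V₂ = 55.1 L, P₂ = 176 kPa.
W = nRT ln(V₂/V₁) = 5.17×8.314×226×ln(3.22) = 11300 J.

11300 J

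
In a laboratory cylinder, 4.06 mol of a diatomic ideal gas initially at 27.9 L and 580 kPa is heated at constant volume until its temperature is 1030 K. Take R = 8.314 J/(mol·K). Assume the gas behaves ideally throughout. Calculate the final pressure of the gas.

1250 kPa

T₁ = P₁V₁/(nR) = 580×27.9/(4.06×8.314) = 479 K.
Isochoric: V stays 27.9 L; P/T = const ⇒ T₂ = 1030 K, P₂ = 1250 kPa.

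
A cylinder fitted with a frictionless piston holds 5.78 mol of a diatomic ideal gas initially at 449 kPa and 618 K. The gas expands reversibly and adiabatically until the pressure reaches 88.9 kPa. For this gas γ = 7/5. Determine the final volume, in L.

210 L

V₁ = nRT₁/P₁ = 5.78×8.314×618/449 = 66.1 L.
Adiabatic: T₂/T₁ = (P₂/P₁)^((γ−1)/γ) ⇒ T₂ = 618×(0.198)^0.286 = 389 K; V₂ = 210 L.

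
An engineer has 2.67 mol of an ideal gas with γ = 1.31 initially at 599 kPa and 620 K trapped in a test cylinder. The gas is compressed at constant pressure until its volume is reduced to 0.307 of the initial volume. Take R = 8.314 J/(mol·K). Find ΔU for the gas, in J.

V₁ = nRT₁/P₁ = 2.67×8.314×620/599 = 23.0 L.
Isobaric: P stays 599 kPa; V/T = const ⇒ T₂ = 190 K, V₂ = 7.05 L.
For an ideal gas ΔU = nCvΔT with Cv = R/(γ−1) = 26.8 J/(mol·K).
ΔU = 2.67×26.8×(190−620) = -30800 J.

-30800 J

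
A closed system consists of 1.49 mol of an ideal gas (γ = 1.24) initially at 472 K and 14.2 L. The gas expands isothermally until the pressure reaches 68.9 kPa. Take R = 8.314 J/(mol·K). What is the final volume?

84.9 L

P₁ = nRT₁/V₁ = 1.49×8.314×472/14.2 = 412 kPa.
Isothermal: T stays 472 K; PV = const ⇒ V₂ = 84.9 L, P₂ = 68.9 kPa.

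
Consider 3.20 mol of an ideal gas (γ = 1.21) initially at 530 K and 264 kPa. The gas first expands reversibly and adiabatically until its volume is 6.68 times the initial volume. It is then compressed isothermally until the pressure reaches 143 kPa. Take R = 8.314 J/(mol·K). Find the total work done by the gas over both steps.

V₁ = nRT₁/P₁ = 3.20×8.314×530/264 = 53.4 L.
Step 1 — Adiabatic: TV^(γ−1) = const ⇒ T₂ = 530×(0.150)^0.210 = 356 K; PV^γ = const ⇒ P₂ = 26.5 kPa.
ΔU = nCvΔT = 3.20×39.6×(356−530) = -22100 J.
Q = 0 for an adiabatic process, so W = −ΔU = 22100 J.
State after step 1: P = 26.5 kPa, V = 357 L, T = 356 K.
Step 2 — Isothermal: T stays 356 K; PV = const ⇒ V₂ = 66.2 L, P₂ = 143 kPa.
ΔU = 0 (ideal gas, T constant).
W = nRT ln(V₂/V₁) = 3.20×8.314×356×ln(0.185) = -15900 J.
Q = ΔU + W = -15900 J.
Net over both steps: W = 6140 J, Q = -15900 J, ΔU = -22100 J.

6140 J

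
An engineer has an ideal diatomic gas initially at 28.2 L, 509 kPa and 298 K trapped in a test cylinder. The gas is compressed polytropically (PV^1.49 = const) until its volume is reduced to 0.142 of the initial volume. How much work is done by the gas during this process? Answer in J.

n = P₁V₁/(RT₁) = 509×28.2/(8.314×298) = 5.79 mol.
Polytropic n=1.49: T₂ = T₁(V₁/V₂)^(n−1) = 298×(7.04)^0.49 = 776 K; P₂ = P₁(V₁/V₂)^n = 9330 kPa.
W = (P₁V₁−P₂V₂)/(n−1) = (509×28.2−9330×4.00)/0.49 = -46900 J.

-46900 J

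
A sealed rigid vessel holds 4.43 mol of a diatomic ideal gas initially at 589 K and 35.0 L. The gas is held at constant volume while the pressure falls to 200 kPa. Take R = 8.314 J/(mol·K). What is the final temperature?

190 K

P₁ = nRT₁/V₁ = 4.43×8.314×589/35.0 = 620 kPa.
Isochoric: V stays 35.0 L; P/T = const ⇒ T₂ = 190 K, P₂ = 200 kPa.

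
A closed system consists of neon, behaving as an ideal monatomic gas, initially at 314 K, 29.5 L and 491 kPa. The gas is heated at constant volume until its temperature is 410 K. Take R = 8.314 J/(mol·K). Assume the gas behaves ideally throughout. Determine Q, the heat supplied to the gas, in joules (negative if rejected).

n = P₁V₁/(RT₁) = 491×29.5/(8.314×314) = 5.55 mol.
Isochoric: V stays 29.5 L; P/T = const ⇒ T₂ = 410 K, P₂ = 641 kPa.
W = 0 (no volume change).
ΔU = nCvΔT = 5.55×12.5×(410−314) = 6640 J.
Q = ΔU = 6640 J.

6640 J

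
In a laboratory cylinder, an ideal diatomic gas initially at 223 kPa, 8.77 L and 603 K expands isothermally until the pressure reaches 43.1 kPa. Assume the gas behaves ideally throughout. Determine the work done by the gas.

n = P₁V₁/(RT₁) = 223×8.77/(8.314×603) = 0.390 mol.
Isothermal: T stays 603 K; PV = const ⇒ V₂ = 45.4 L, P₂ = 43.1 kPa.
W = nRT ln(V₂/V₁) = 0.390×8.314×603×ln(5.17) = 3210 J.

3210 J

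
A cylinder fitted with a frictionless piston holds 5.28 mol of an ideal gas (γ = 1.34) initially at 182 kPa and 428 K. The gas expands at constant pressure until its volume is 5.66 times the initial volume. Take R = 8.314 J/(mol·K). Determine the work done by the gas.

V₁ = nRT₁/P₁ = 5.28×8.314×428/182 = 103 L.
Isobaric: P stays 182 kPa; V/T = const ⇒ T₂ = 2420 K, V₂ = 584 L.
W = PΔV = 182×(584−103) kPa·L = 87600 J.

87600 J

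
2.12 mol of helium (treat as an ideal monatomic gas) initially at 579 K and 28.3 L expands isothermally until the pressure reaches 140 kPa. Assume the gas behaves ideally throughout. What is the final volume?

72.9 L

P₁ = nRT₁/V₁ = 2.12×8.314×579/28.3 = 361 kPa.
Isothermal: T stays 579 K; PV = const ⇒ V₂ = 72.9 L, P₂ = 140 kPa.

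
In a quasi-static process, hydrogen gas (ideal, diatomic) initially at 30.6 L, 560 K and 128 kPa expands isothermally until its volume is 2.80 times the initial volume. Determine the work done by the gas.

n = P₁V₁/(RT₁) = 128×30.6/(8.314×560) = 0.841 mol.
Isothermal: T stays 560 K; PV = const ⇒ V₂ = 85.7 L, P₂ = 45.7 kPa.
W = nRT ln(V₂/V₁) = 0.841×8.314×560×ln(2.80) = 4030 J.

4030 J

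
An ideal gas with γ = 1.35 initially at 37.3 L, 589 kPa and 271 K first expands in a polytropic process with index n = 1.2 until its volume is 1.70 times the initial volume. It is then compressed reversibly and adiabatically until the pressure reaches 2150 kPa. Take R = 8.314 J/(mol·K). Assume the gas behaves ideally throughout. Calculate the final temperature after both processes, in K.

402 K

n = P₁V₁/(RT₁) = 589×37.3/(8.314×271) = 9.75 mol.
Step 1 — Polytropic n=1.2: T₂ = T₁(V₁/V₂)^(n−1) = 271×(0.588)^0.20 = 244 K; P₂ = P₁(V₁/V₂)^n = 312 kPa.
W = (P₁V₁−P₂V₂)/(n−1) = (589×37.3−312×63.4)/0.20 = 11100 J.
ΔU = nCvΔT = 9.75×23.8×(244−271) = -6320 J.
Q = ΔU + W = 4740 J.
State after step 1: P = 312 kPa, V = 63.4 L, T = 244 K.
Step 2 — Adiabatic: T₂/T₁ = (P₂/P₁)^((γ−1)/γ) ⇒ T₂ = 244×(6.90)^0.259 = 402 K; V₂ = 15.2 L.
ΔU = nCvΔT = 9.75×23.8×(402−244) = 36700 J.
Q = 0 for an adiabatic process, so W = −ΔU = -36700 J.
Net over both steps: W = -25600 J, Q = 4740 J, ΔU = 30400 J.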